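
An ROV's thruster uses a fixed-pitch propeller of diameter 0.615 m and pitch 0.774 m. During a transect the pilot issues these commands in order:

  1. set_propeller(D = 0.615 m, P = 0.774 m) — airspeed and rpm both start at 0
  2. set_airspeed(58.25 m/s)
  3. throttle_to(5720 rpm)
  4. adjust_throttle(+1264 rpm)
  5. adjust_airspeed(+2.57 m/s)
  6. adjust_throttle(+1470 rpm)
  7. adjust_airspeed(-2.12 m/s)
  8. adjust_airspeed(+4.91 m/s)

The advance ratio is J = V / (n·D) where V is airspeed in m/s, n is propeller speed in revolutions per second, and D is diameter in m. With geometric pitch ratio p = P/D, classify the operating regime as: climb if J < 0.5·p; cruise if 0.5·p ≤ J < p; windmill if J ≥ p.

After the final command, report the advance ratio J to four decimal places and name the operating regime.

J = 0.7341, regime = cruise

set_propeller: D = 0.615 m, P = 0.774 m (p = P/D = 1.258537); state ← (V=0, rpm=0)
set_airspeed(58.25): V ← 58.25 m/s
throttle_to(5720): rpm ← 5720
adjust_throttle(+1264): rpm ← 5720 +1264 = 6984
adjust_airspeed(+2.57): V ← 58.25 +2.57 = 60.82 m/s
adjust_throttle(+1470): rpm ← 6984 +1470 = 8454
adjust_airspeed(-2.12): V ← 60.82 -2.12 = 58.7 m/s
adjust_airspeed(+4.91): V ← 58.7 +4.91 = 63.61 m/s
final state: V = 63.61 m/s, rpm = 8454 → n = rpm/60 = 140.900000 rev/s
J = V / (n·D) = 63.61 / (140.900000 × 0.615) = 0.734073
regime bands: climb J<0.6293 | cruise [0.6293, 1.2585) | windmill J≥1.2585
J = 0.7341 → cruise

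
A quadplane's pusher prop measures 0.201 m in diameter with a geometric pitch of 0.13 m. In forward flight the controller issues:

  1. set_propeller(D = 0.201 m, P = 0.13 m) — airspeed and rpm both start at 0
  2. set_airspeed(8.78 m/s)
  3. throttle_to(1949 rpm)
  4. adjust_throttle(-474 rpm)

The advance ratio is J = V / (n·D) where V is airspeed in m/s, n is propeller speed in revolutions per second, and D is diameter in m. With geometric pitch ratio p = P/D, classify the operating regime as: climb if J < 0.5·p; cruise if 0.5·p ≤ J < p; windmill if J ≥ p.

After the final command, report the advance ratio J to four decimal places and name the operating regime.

set_propeller: D = 0.201 m, P = 0.13 m (p = P/D = 0.646766); state ← (V=0, rpm=0)
set_airspeed(8.78): V ← 8.78 m/s
throttle_to(1949): rpm ← 1949
adjust_throttle(-474): rpm ← 1949 -474 = 1475
final state: V = 8.78 m/s, rpm = 1475 → n = rpm/60 = 24.583333 rev/s
J = V / (n·D) = 8.78 / (24.583333 × 0.201) = 1.776878
regime bands: climb J<0.3234 | cruise [0.3234, 0.6468) | windmill J≥0.6468
J = 1.7769 → windmill

J = 1.7769, regime = windmill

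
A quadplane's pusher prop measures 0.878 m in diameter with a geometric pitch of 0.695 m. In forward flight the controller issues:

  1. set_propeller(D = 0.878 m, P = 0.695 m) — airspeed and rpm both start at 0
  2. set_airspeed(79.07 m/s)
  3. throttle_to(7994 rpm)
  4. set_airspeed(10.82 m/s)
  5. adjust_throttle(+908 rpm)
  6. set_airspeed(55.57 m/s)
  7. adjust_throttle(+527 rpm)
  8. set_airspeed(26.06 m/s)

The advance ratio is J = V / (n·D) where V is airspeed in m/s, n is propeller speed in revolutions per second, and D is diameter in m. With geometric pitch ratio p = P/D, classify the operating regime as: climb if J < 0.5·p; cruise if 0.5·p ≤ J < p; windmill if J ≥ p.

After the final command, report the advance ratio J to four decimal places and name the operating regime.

J = 0.1889, regime = climb

set_propeller: D = 0.878 m, P = 0.695 m (p = P/D = 0.791572); state ← (V=0, rpm=0)
set_airspeed(79.07): V ← 79.07 m/s
throttle_to(7994): rpm ← 7994
set_airspeed(10.82): V ← 10.82 m/s
adjust_throttle(+908): rpm ← 7994 +908 = 8902
set_airspeed(55.57): V ← 55.57 m/s
adjust_throttle(+527): rpm ← 8902 +527 = 9429
set_airspeed(26.06): V ← 26.06 m/s
final state: V = 26.06 m/s, rpm = 9429 → n = rpm/60 = 157.150000 rev/s
J = V / (n·D) = 26.06 / (157.150000 × 0.878) = 0.188871
regime bands: climb J<0.3958 | cruise [0.3958, 0.7916) | windmill J≥0.7916
J = 0.1889 → climb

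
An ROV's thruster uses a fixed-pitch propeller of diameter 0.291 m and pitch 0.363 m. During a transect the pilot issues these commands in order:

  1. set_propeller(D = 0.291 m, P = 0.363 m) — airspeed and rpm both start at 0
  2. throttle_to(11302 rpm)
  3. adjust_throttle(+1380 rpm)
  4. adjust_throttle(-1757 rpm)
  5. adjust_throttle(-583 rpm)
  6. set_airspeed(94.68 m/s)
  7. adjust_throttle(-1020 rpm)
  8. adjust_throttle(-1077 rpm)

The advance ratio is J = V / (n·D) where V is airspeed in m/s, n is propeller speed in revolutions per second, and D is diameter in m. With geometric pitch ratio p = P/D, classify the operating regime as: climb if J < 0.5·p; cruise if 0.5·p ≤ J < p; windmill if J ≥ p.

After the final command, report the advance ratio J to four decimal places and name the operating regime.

J = 2.3677, regime = windmill

set_propeller: D = 0.291 m, P = 0.363 m (p = P/D = 1.247423); state ← (V=0, rpm=0)
throttle_to(11302): rpm ← 11302
adjust_throttle(+1380): rpm ← 11302 +1380 = 12682
adjust_throttle(-1757): rpm ← 12682 -1757 = 10925
adjust_throttle(-583): rpm ← 10925 -583 = 10342
set_airspeed(94.68): V ← 94.68 m/s
adjust_throttle(-1020): rpm ← 10342 -1020 = 9322
adjust_throttle(-1077): rpm ← 9322 -1077 = 8245
final state: V = 94.68 m/s, rpm = 8245 → n = rpm/60 = 137.416667 rev/s
J = V / (n·D) = 94.68 / (137.416667 × 0.291) = 2.367696
regime bands: climb J<0.6237 | cruise [0.6237, 1.2474) | windmill J≥1.2474
J = 2.3677 → windmill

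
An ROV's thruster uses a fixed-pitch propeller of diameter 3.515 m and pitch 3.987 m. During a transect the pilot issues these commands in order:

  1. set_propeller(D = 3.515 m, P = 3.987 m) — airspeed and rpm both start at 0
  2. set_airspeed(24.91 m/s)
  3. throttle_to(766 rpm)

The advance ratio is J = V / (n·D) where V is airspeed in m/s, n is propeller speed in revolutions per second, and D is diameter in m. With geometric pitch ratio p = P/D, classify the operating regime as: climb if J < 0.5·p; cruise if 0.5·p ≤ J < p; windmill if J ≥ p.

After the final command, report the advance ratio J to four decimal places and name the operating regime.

set_propeller: D = 3.515 m, P = 3.987 m (p = P/D = 1.134282); state ← (V=0, rpm=0)
set_airspeed(24.91): V ← 24.91 m/s
throttle_to(766): rpm ← 766
final state: V = 24.91 m/s, rpm = 766 → n = rpm/60 = 12.766667 rev/s
J = V / (n·D) = 24.91 / (12.766667 × 3.515) = 0.555100
regime bands: climb J<0.5671 | cruise [0.5671, 1.1343) | windmill J≥1.1343
J = 0.5551 → climb

J = 0.5551, regime = climb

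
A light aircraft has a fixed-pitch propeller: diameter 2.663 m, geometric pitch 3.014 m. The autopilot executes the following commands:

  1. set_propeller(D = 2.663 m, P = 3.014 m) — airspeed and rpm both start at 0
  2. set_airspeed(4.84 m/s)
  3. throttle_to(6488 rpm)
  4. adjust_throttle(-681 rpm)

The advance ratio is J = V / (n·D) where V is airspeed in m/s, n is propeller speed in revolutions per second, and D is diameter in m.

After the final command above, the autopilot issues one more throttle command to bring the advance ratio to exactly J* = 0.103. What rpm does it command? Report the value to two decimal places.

rpm = 1058.74

set_propeller: D = 2.663 m, P = 3.014 m (p = P/D = 1.131806); state ← (V=0, rpm=0)
set_airspeed(4.84): V ← 4.84 m/s
throttle_to(6488): rpm ← 6488
adjust_throttle(-681): rpm ← 6488 -681 = 5807
final state: V = 4.84 m/s, rpm = 5807 → n = rpm/60 = 96.783333 rev/s
target J* = 0.103; solve J* = V/(n·D) for n: n = V/(J*·D) = 4.84/(0.103 × 2.663) = 17.645622 rev/s
rpm = 60·n = 1058.737317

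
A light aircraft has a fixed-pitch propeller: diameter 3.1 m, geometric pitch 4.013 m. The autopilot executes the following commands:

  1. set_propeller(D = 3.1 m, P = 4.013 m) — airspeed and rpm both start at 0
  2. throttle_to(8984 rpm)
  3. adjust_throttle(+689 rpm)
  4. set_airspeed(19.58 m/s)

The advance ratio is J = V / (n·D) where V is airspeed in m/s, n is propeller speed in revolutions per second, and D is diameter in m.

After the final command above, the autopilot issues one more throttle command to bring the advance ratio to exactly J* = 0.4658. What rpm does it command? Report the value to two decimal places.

rpm = 813.58

set_propeller: D = 3.1 m, P = 4.013 m (p = P/D = 1.294516); state ← (V=0, rpm=0)
throttle_to(8984): rpm ← 8984
adjust_throttle(+689): rpm ← 8984 +689 = 9673
set_airspeed(19.58): V ← 19.58 m/s
final state: V = 19.58 m/s, rpm = 9673 → n = rpm/60 = 161.216667 rev/s
target J* = 0.4658; solve J* = V/(n·D) for n: n = V/(J*·D) = 19.58/(0.4658 × 3.1) = 13.559745 rev/s
rpm = 60·n = 813.584676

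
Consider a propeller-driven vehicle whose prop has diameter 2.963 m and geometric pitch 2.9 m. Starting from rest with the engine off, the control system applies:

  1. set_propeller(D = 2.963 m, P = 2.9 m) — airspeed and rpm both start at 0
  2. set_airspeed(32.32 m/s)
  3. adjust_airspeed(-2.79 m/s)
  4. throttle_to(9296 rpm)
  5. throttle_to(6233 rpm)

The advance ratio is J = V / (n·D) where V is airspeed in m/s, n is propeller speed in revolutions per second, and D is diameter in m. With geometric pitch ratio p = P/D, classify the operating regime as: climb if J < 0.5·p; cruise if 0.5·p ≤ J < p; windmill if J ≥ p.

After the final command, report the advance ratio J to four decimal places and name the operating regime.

J = 0.0959, regime = climb

set_propeller: D = 2.963 m, P = 2.9 m (p = P/D = 0.978738); state ← (V=0, rpm=0)
set_airspeed(32.32): V ← 32.32 m/s
adjust_airspeed(-2.79): V ← 32.32 -2.79 = 29.53 m/s
throttle_to(9296): rpm ← 9296
throttle_to(6233): rpm ← 6233
final state: V = 29.53 m/s, rpm = 6233 → n = rpm/60 = 103.883333 rev/s
J = V / (n·D) = 29.53 / (103.883333 × 2.963) = 0.095937
regime bands: climb J<0.4894 | cruise [0.4894, 0.9787) | windmill J≥0.9787
J = 0.0959 → climb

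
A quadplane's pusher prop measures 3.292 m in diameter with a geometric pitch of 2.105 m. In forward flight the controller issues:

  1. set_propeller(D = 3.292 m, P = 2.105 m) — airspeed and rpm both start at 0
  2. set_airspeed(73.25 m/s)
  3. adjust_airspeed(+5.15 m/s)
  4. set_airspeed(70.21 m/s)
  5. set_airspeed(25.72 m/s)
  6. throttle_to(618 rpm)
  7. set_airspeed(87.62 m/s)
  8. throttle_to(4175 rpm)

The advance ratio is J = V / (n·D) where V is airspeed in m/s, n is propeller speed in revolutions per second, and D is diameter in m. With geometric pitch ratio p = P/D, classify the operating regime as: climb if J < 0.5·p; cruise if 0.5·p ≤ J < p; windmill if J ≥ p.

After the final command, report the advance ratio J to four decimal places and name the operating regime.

J = 0.3825, regime = cruise

set_propeller: D = 3.292 m, P = 2.105 m (p = P/D = 0.639429); state ← (V=0, rpm=0)
set_airspeed(73.25): V ← 73.25 m/s
adjust_airspeed(+5.15): V ← 73.25 +5.15 = 78.4 m/s
set_airspeed(70.21): V ← 70.21 m/s
set_airspeed(25.72): V ← 25.72 m/s
throttle_to(618): rpm ← 618
set_airspeed(87.62): V ← 87.62 m/s
throttle_to(4175): rpm ← 4175
final state: V = 87.62 m/s, rpm = 4175 → n = rpm/60 = 69.583333 rev/s
J = V / (n·D) = 87.62 / (69.583333 × 3.292) = 0.382506
regime bands: climb J<0.3197 | cruise [0.3197, 0.6394) | windmill J≥0.6394
J = 0.3825 → cruise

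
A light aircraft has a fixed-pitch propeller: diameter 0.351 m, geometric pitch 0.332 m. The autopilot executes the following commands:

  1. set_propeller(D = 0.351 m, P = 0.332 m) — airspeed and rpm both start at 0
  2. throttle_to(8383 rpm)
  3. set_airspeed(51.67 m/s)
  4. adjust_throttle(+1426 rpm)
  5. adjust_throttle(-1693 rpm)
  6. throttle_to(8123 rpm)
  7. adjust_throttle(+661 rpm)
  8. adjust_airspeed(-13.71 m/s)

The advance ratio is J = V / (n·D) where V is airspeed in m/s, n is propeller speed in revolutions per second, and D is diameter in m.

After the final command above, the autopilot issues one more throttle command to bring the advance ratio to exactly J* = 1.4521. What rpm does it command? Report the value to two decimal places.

set_propeller: D = 0.351 m, P = 0.332 m (p = P/D = 0.945869); state ← (V=0, rpm=0)
throttle_to(8383): rpm ← 8383
set_airspeed(51.67): V ← 51.67 m/s
adjust_throttle(+1426): rpm ← 8383 +1426 = 9809
adjust_throttle(-1693): rpm ← 9809 -1693 = 8116
throttle_to(8123): rpm ← 8123
adjust_throttle(+661): rpm ← 8123 +661 = 8784
adjust_airspeed(-13.71): V ← 51.67 -13.71 = 37.96 m/s
final state: V = 37.96 m/s, rpm = 8784 → n = rpm/60 = 146.400000 rev/s
target J* = 1.4521; solve J* = V/(n·D) for n: n = V/(J*·D) = 37.96/(1.4521 × 0.351) = 74.477066 rev/s
rpm = 60·n = 4468.623985

rpm = 4468.62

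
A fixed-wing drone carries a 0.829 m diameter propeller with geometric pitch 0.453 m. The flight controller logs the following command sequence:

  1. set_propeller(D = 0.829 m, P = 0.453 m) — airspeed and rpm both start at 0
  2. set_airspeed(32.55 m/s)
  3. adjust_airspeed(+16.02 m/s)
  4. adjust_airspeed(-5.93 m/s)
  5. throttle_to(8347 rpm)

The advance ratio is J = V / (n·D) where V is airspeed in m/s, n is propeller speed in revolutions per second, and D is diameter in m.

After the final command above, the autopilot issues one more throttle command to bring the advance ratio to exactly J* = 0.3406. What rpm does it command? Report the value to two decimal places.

rpm = 9060.86

set_propeller: D = 0.829 m, P = 0.453 m (p = P/D = 0.546441); state ← (V=0, rpm=0)
set_airspeed(32.55): V ← 32.55 m/s
adjust_airspeed(+16.02): V ← 32.55 +16.02 = 48.57 m/s
adjust_airspeed(-5.93): V ← 48.57 -5.93 = 42.64 m/s
throttle_to(8347): rpm ← 8347
final state: V = 42.64 m/s, rpm = 8347 → n = rpm/60 = 139.116667 rev/s
target J* = 0.3406; solve J* = V/(n·D) for n: n = V/(J*·D) = 42.64/(0.3406 × 0.829) = 151.014282 rev/s
rpm = 60·n = 9060.856914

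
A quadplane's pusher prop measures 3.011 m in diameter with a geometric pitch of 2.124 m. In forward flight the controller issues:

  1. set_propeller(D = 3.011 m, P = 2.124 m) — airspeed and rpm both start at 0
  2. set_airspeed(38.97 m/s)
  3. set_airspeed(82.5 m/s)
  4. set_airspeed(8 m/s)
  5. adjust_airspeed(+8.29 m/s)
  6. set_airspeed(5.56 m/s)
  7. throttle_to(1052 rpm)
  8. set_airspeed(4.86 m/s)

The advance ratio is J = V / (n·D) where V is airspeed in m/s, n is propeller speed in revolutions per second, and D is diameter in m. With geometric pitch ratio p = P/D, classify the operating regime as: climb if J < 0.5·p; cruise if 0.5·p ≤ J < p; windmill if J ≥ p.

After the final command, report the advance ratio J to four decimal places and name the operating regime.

set_propeller: D = 3.011 m, P = 2.124 m (p = P/D = 0.705413); state ← (V=0, rpm=0)
set_airspeed(38.97): V ← 38.97 m/s
set_airspeed(82.5): V ← 82.5 m/s
set_airspeed(8): V ← 8 m/s
adjust_airspeed(+8.29): V ← 8 +8.29 = 16.29 m/s
set_airspeed(5.56): V ← 5.56 m/s
throttle_to(1052): rpm ← 1052
set_airspeed(4.86): V ← 4.86 m/s
final state: V = 4.86 m/s, rpm = 1052 → n = rpm/60 = 17.533333 rev/s
J = V / (n·D) = 4.86 / (17.533333 × 3.011) = 0.092058
regime bands: climb J<0.3527 | cruise [0.3527, 0.7054) | windmill J≥0.7054
J = 0.0921 → climb

J = 0.0921, regime = climb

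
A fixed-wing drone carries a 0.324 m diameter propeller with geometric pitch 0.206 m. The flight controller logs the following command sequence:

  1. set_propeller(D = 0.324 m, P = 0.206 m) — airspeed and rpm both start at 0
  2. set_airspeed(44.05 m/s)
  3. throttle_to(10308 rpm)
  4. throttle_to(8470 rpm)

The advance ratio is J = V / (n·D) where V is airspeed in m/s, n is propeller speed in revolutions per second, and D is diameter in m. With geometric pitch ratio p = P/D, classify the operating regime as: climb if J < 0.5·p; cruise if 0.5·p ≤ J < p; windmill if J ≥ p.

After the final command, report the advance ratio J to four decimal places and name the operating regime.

J = 0.9631, regime = windmill

set_propeller: D = 0.324 m, P = 0.206 m (p = P/D = 0.635802); state ← (V=0, rpm=0)
set_airspeed(44.05): V ← 44.05 m/s
throttle_to(10308): rpm ← 10308
throttle_to(8470): rpm ← 8470
final state: V = 44.05 m/s, rpm = 8470 → n = rpm/60 = 141.166667 rev/s
J = V / (n·D) = 44.05 / (141.166667 × 0.324) = 0.963094
regime bands: climb J<0.3179 | cruise [0.3179, 0.6358) | windmill J≥0.6358
J = 0.9631 → windmill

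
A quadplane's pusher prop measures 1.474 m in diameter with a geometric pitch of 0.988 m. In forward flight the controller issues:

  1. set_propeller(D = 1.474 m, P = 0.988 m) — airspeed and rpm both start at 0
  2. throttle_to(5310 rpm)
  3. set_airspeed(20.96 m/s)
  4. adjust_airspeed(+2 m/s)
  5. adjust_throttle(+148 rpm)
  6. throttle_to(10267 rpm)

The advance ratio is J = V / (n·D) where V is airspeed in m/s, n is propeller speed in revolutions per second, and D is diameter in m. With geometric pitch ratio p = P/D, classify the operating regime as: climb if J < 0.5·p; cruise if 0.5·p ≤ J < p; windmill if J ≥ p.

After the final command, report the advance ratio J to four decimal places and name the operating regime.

J = 0.0910, regime = climb

set_propeller: D = 1.474 m, P = 0.988 m (p = P/D = 0.670285); state ← (V=0, rpm=0)
throttle_to(5310): rpm ← 5310
set_airspeed(20.96): V ← 20.96 m/s
adjust_airspeed(+2): V ← 20.96 +2 = 22.96 m/s
adjust_throttle(+148): rpm ← 5310 +148 = 5458
throttle_to(10267): rpm ← 10267
final state: V = 22.96 m/s, rpm = 10267 → n = rpm/60 = 171.116667 rev/s
J = V / (n·D) = 22.96 / (171.116667 × 1.474) = 0.091029
regime bands: climb J<0.3351 | cruise [0.3351, 0.6703) | windmill J≥0.6703
J = 0.0910 → climb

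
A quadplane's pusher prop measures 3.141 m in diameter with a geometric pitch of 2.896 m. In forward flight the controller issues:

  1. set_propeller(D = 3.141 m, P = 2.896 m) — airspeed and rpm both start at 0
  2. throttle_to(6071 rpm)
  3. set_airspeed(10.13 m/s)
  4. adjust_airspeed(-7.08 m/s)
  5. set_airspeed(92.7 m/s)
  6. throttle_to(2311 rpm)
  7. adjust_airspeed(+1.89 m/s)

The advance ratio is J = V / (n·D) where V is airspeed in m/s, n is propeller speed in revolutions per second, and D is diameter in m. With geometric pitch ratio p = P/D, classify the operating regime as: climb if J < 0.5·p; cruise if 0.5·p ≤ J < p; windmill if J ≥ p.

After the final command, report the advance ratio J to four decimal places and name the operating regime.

J = 0.7819, regime = cruise

set_propeller: D = 3.141 m, P = 2.896 m (p = P/D = 0.921999); state ← (V=0, rpm=0)
throttle_to(6071): rpm ← 6071
set_airspeed(10.13): V ← 10.13 m/s
adjust_airspeed(-7.08): V ← 10.13 -7.08 = 3.05 m/s
set_airspeed(92.7): V ← 92.7 m/s
throttle_to(2311): rpm ← 2311
adjust_airspeed(+1.89): V ← 92.7 +1.89 = 94.59 m/s
final state: V = 94.59 m/s, rpm = 2311 → n = rpm/60 = 38.516667 rev/s
J = V / (n·D) = 94.59 / (38.516667 × 3.141) = 0.781859
regime bands: climb J<0.4610 | cruise [0.4610, 0.9220) | windmill J≥0.9220
J = 0.7819 → cruise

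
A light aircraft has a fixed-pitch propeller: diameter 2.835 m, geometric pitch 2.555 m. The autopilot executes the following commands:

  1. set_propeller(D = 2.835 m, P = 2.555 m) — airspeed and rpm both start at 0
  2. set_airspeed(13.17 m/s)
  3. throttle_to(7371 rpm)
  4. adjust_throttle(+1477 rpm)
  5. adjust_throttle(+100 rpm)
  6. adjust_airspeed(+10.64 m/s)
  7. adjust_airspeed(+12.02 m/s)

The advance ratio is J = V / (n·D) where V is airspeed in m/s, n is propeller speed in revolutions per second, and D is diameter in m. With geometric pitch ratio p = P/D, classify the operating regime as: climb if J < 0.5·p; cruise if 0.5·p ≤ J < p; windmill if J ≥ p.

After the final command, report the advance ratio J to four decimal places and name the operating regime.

set_propeller: D = 2.835 m, P = 2.555 m (p = P/D = 0.901235); state ← (V=0, rpm=0)
set_airspeed(13.17): V ← 13.17 m/s
throttle_to(7371): rpm ← 7371
adjust_throttle(+1477): rpm ← 7371 +1477 = 8848
adjust_throttle(+100): rpm ← 8848 +100 = 8948
adjust_airspeed(+10.64): V ← 13.17 +10.64 = 23.81 m/s
adjust_airspeed(+12.02): V ← 23.81 +12.02 = 35.83 m/s
final state: V = 35.83 m/s, rpm = 8948 → n = rpm/60 = 149.133333 rev/s
J = V / (n·D) = 35.83 / (149.133333 × 2.835) = 0.084746
regime bands: climb J<0.4506 | cruise [0.4506, 0.9012) | windmill J≥0.9012
J = 0.0847 → climb

J = 0.0847, regime = climb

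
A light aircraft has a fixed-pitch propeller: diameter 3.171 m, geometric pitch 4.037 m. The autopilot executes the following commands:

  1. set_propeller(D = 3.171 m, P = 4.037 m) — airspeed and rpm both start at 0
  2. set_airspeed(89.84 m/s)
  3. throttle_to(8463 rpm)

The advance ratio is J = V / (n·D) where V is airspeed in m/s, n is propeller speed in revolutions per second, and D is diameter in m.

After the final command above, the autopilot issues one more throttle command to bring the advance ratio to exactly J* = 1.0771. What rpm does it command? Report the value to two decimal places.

rpm = 1578.22

set_propeller: D = 3.171 m, P = 4.037 m (p = P/D = 1.273100); state ← (V=0, rpm=0)
set_airspeed(89.84): V ← 89.84 m/s
throttle_to(8463): rpm ← 8463
final state: V = 89.84 m/s, rpm = 8463 → n = rpm/60 = 141.050000 rev/s
target J* = 1.0771; solve J* = V/(n·D) for n: n = V/(J*·D) = 89.84/(1.0771 × 3.171) = 26.303738 rev/s
rpm = 60·n = 1578.224299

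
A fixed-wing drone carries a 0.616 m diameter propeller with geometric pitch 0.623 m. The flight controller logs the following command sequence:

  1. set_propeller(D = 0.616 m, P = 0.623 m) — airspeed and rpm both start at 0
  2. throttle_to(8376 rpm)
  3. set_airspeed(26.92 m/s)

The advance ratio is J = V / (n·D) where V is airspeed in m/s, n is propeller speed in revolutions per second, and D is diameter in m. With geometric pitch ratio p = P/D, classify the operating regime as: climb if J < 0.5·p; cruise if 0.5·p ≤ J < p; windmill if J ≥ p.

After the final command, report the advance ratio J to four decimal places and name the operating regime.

set_propeller: D = 0.616 m, P = 0.623 m (p = P/D = 1.011364); state ← (V=0, rpm=0)
throttle_to(8376): rpm ← 8376
set_airspeed(26.92): V ← 26.92 m/s
final state: V = 26.92 m/s, rpm = 8376 → n = rpm/60 = 139.600000 rev/s
J = V / (n·D) = 26.92 / (139.600000 × 0.616) = 0.313047
regime bands: climb J<0.5057 | cruise [0.5057, 1.0114) | windmill J≥1.0114
J = 0.3130 → climb

J = 0.3130, regime = climb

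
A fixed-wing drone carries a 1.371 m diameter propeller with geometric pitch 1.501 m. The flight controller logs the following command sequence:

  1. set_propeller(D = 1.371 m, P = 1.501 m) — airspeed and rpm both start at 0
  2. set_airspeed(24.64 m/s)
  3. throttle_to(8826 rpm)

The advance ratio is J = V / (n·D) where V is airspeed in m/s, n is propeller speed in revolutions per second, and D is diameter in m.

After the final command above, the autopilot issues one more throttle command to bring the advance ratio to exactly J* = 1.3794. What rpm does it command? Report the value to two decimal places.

rpm = 781.74

set_propeller: D = 1.371 m, P = 1.501 m (p = P/D = 1.094821); state ← (V=0, rpm=0)
set_airspeed(24.64): V ← 24.64 m/s
throttle_to(8826): rpm ← 8826
final state: V = 24.64 m/s, rpm = 8826 → n = rpm/60 = 147.100000 rev/s
target J* = 1.3794; solve J* = V/(n·D) for n: n = V/(J*·D) = 24.64/(1.3794 × 1.371) = 13.029058 rev/s
rpm = 60·n = 781.743497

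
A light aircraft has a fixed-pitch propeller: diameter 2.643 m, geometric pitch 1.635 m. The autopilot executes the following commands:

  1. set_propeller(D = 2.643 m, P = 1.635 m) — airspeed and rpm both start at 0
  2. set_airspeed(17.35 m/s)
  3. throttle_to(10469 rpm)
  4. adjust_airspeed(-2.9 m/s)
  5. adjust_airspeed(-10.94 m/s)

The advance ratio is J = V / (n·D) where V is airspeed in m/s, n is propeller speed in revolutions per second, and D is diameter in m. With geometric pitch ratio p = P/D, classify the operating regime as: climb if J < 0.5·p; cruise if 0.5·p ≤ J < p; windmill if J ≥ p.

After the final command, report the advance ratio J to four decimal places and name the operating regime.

set_propeller: D = 2.643 m, P = 1.635 m (p = P/D = 0.618615); state ← (V=0, rpm=0)
set_airspeed(17.35): V ← 17.35 m/s
throttle_to(10469): rpm ← 10469
adjust_airspeed(-2.9): V ← 17.35 -2.9 = 14.45 m/s
adjust_airspeed(-10.94): V ← 14.45 -10.94 = 3.51 m/s
final state: V = 3.51 m/s, rpm = 10469 → n = rpm/60 = 174.483333 rev/s
J = V / (n·D) = 3.51 / (174.483333 × 2.643) = 0.007611
regime bands: climb J<0.3093 | cruise [0.3093, 0.6186) | windmill J≥0.6186
J = 0.0076 → climb

J = 0.0076, regime = climb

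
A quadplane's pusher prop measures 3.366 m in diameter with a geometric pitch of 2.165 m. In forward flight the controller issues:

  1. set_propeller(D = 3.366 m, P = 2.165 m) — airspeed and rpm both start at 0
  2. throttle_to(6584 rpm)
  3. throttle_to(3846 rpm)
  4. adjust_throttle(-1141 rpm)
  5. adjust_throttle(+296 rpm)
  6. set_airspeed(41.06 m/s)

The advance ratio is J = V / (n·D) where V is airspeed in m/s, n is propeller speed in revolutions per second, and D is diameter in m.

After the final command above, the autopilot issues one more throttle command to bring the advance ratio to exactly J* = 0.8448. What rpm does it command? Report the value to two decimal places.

set_propeller: D = 3.366 m, P = 2.165 m (p = P/D = 0.643197); state ← (V=0, rpm=0)
throttle_to(6584): rpm ← 6584
throttle_to(3846): rpm ← 3846
adjust_throttle(-1141): rpm ← 3846 -1141 = 2705
adjust_throttle(+296): rpm ← 2705 +296 = 3001
set_airspeed(41.06): V ← 41.06 m/s
final state: V = 41.06 m/s, rpm = 3001 → n = rpm/60 = 50.016667 rev/s
target J* = 0.8448; solve J* = V/(n·D) for n: n = V/(J*·D) = 41.06/(0.8448 × 3.366) = 14.439459 rev/s
rpm = 60·n = 866.367553

rpm = 866.37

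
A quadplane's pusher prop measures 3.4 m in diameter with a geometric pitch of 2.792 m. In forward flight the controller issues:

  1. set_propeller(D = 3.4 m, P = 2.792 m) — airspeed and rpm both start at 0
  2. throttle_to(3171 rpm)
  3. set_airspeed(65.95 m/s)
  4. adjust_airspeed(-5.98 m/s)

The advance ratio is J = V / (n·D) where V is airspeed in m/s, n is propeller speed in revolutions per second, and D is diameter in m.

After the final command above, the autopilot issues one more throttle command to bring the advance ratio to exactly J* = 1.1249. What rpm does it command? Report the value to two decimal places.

set_propeller: D = 3.4 m, P = 2.792 m (p = P/D = 0.821176); state ← (V=0, rpm=0)
throttle_to(3171): rpm ← 3171
set_airspeed(65.95): V ← 65.95 m/s
adjust_airspeed(-5.98): V ← 65.95 -5.98 = 59.97 m/s
final state: V = 59.97 m/s, rpm = 3171 → n = rpm/60 = 52.850000 rev/s
target J* = 1.1249; solve J* = V/(n·D) for n: n = V/(J*·D) = 59.97/(1.1249 × 3.4) = 15.679825 rev/s
rpm = 60·n = 940.789508

rpm = 940.79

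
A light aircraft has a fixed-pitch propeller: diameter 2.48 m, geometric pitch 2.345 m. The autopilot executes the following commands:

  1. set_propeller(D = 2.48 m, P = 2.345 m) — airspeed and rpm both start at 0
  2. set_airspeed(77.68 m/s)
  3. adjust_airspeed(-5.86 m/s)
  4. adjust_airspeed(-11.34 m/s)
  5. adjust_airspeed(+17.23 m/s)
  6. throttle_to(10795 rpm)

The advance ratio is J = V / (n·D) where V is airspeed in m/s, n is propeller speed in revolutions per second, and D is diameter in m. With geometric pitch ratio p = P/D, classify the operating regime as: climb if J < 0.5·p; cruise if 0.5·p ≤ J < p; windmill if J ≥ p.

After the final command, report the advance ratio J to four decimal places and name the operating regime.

J = 0.1742, regime = climb

set_propeller: D = 2.48 m, P = 2.345 m (p = P/D = 0.945565); state ← (V=0, rpm=0)
set_airspeed(77.68): V ← 77.68 m/s
adjust_airspeed(-5.86): V ← 77.68 -5.86 = 71.82 m/s
adjust_airspeed(-11.34): V ← 71.82 -11.34 = 60.48 m/s
adjust_airspeed(+17.23): V ← 60.48 +17.23 = 77.71 m/s
throttle_to(10795): rpm ← 10795
final state: V = 77.71 m/s, rpm = 10795 → n = rpm/60 = 179.916667 rev/s
J = V / (n·D) = 77.71 / (179.916667 × 2.48) = 0.174162
regime bands: climb J<0.4728 | cruise [0.4728, 0.9456) | windmill J≥0.9456
J = 0.1742 → climb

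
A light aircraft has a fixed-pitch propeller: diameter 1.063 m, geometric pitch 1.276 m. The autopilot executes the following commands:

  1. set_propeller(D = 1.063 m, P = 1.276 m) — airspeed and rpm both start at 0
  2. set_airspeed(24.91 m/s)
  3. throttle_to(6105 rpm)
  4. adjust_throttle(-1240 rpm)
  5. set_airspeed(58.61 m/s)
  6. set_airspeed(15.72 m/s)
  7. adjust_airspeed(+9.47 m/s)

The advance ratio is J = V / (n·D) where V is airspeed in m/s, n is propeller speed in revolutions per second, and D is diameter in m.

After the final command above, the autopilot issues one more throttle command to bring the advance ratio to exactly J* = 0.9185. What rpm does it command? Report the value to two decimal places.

set_propeller: D = 1.063 m, P = 1.276 m (p = P/D = 1.200376); state ← (V=0, rpm=0)
set_airspeed(24.91): V ← 24.91 m/s
throttle_to(6105): rpm ← 6105
adjust_throttle(-1240): rpm ← 6105 -1240 = 4865
set_airspeed(58.61): V ← 58.61 m/s
set_airspeed(15.72): V ← 15.72 m/s
adjust_airspeed(+9.47): V ← 15.72 +9.47 = 25.19 m/s
final state: V = 25.19 m/s, rpm = 4865 → n = rpm/60 = 81.083333 rev/s
target J* = 0.9185; solve J* = V/(n·D) for n: n = V/(J*·D) = 25.19/(0.9185 × 1.063) = 25.799765 rev/s
rpm = 60·n = 1547.985872

rpm = 1547.99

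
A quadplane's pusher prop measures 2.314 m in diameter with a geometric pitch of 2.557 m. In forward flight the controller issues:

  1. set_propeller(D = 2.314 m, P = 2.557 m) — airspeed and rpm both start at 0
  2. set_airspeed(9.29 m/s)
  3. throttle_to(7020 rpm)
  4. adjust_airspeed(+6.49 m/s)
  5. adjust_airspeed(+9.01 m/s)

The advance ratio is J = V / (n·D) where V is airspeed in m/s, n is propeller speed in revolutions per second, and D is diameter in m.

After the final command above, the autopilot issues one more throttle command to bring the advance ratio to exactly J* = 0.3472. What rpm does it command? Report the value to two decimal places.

set_propeller: D = 2.314 m, P = 2.557 m (p = P/D = 1.105013); state ← (V=0, rpm=0)
set_airspeed(9.29): V ← 9.29 m/s
throttle_to(7020): rpm ← 7020
adjust_airspeed(+6.49): V ← 9.29 +6.49 = 15.78 m/s
adjust_airspeed(+9.01): V ← 15.78 +9.01 = 24.79 m/s
final state: V = 24.79 m/s, rpm = 7020 → n = rpm/60 = 117.000000 rev/s
target J* = 0.3472; solve J* = V/(n·D) for n: n = V/(J*·D) = 24.79/(0.3472 × 2.314) = 30.855562 rev/s
rpm = 60·n = 1851.333697

rpm = 1851.33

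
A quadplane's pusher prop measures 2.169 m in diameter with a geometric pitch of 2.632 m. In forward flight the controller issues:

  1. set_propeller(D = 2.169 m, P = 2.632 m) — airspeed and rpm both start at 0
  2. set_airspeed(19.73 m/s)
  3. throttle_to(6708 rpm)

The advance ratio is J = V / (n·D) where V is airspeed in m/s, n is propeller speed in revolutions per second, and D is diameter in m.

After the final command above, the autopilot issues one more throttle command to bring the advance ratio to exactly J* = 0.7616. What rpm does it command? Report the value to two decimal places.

rpm = 716.62

set_propeller: D = 2.169 m, P = 2.632 m (p = P/D = 1.213462); state ← (V=0, rpm=0)
set_airspeed(19.73): V ← 19.73 m/s
throttle_to(6708): rpm ← 6708
final state: V = 19.73 m/s, rpm = 6708 → n = rpm/60 = 111.800000 rev/s
target J* = 0.7616; solve J* = V/(n·D) for n: n = V/(J*·D) = 19.73/(0.7616 × 2.169) = 11.943747 rev/s
rpm = 60·n = 716.624824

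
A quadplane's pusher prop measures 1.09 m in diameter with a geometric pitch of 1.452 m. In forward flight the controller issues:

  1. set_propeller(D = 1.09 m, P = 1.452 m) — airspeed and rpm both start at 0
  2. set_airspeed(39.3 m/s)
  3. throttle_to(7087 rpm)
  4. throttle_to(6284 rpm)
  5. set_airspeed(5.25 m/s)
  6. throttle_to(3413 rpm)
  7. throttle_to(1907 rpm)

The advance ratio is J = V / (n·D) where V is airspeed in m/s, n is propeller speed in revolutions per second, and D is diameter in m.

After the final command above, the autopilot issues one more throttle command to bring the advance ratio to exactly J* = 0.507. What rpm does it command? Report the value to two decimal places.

set_propeller: D = 1.09 m, P = 1.452 m (p = P/D = 1.332110); state ← (V=0, rpm=0)
set_airspeed(39.3): V ← 39.3 m/s
throttle_to(7087): rpm ← 7087
throttle_to(6284): rpm ← 6284
set_airspeed(5.25): V ← 5.25 m/s
throttle_to(3413): rpm ← 3413
throttle_to(1907): rpm ← 1907
final state: V = 5.25 m/s, rpm = 1907 → n = rpm/60 = 31.783333 rev/s
target J* = 0.507; solve J* = V/(n·D) for n: n = V/(J*·D) = 5.25/(0.507 × 1.09) = 9.500027 rev/s
rpm = 60·n = 570.001629

rpm = 570.00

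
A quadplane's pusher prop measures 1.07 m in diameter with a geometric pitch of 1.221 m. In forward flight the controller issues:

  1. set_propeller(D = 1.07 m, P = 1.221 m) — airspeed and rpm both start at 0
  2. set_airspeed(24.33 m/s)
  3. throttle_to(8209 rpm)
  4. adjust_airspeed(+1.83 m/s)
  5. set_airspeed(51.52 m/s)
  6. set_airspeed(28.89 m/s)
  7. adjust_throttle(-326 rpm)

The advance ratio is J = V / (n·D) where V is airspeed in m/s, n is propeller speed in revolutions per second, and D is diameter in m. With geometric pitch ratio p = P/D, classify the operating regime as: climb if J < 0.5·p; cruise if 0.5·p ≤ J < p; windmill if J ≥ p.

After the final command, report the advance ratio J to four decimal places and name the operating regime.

set_propeller: D = 1.07 m, P = 1.221 m (p = P/D = 1.141121); state ← (V=0, rpm=0)
set_airspeed(24.33): V ← 24.33 m/s
throttle_to(8209): rpm ← 8209
adjust_airspeed(+1.83): V ← 24.33 +1.83 = 26.16 m/s
set_airspeed(51.52): V ← 51.52 m/s
set_airspeed(28.89): V ← 28.89 m/s
adjust_throttle(-326): rpm ← 8209 -326 = 7883
final state: V = 28.89 m/s, rpm = 7883 → n = rpm/60 = 131.383333 rev/s
J = V / (n·D) = 28.89 / (131.383333 × 1.07) = 0.205506
regime bands: climb J<0.5706 | cruise [0.5706, 1.1411) | windmill J≥1.1411
J = 0.2055 → climb

J = 0.2055, regime = climb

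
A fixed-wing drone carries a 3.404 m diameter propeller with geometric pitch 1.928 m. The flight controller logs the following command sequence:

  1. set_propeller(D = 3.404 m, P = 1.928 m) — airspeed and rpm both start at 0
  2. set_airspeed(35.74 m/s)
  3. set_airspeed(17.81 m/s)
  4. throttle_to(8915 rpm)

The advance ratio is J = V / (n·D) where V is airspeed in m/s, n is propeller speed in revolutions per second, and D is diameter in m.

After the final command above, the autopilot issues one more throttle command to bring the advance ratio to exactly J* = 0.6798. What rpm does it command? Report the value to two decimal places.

rpm = 461.79

set_propeller: D = 3.404 m, P = 1.928 m (p = P/D = 0.566392); state ← (V=0, rpm=0)
set_airspeed(35.74): V ← 35.74 m/s
set_airspeed(17.81): V ← 17.81 m/s
throttle_to(8915): rpm ← 8915
final state: V = 17.81 m/s, rpm = 8915 → n = rpm/60 = 148.583333 rev/s
target J* = 0.6798; solve J* = V/(n·D) for n: n = V/(J*·D) = 17.81/(0.6798 × 3.404) = 7.696499 rev/s
rpm = 60·n = 461.789930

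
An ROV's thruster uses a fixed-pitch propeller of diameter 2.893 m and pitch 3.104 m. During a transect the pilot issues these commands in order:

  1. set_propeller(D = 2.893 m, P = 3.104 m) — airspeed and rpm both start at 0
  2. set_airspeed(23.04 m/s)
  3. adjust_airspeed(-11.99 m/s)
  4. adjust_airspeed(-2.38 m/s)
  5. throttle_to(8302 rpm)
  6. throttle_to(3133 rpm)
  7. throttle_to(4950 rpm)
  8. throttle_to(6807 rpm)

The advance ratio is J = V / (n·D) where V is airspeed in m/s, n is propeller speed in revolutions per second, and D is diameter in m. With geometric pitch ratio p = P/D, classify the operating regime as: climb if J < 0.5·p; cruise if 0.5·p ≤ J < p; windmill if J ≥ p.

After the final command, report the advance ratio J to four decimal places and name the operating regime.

J = 0.0264, regime = climb

set_propeller: D = 2.893 m, P = 3.104 m (p = P/D = 1.072935); state ← (V=0, rpm=0)
set_airspeed(23.04): V ← 23.04 m/s
adjust_airspeed(-11.99): V ← 23.04 -11.99 = 11.05 m/s
adjust_airspeed(-2.38): V ← 11.05 -2.38 = 8.67 m/s
throttle_to(8302): rpm ← 8302
throttle_to(3133): rpm ← 3133
throttle_to(4950): rpm ← 4950
throttle_to(6807): rpm ← 6807
final state: V = 8.67 m/s, rpm = 6807 → n = rpm/60 = 113.450000 rev/s
J = V / (n·D) = 8.67 / (113.450000 × 2.893) = 0.026416
regime bands: climb J<0.5365 | cruise [0.5365, 1.0729) | windmill J≥1.0729
J = 0.0264 → climb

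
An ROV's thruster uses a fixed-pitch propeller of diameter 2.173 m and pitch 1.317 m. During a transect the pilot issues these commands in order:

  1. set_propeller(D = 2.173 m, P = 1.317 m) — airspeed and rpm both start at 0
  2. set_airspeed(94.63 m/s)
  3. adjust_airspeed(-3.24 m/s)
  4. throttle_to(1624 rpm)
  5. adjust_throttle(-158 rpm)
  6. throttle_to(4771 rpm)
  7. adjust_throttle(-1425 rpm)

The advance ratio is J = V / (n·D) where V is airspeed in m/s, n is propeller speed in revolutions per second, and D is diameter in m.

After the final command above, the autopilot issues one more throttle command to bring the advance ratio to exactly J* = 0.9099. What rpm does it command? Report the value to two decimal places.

rpm = 2773.30

set_propeller: D = 2.173 m, P = 1.317 m (p = P/D = 0.606075); state ← (V=0, rpm=0)
set_airspeed(94.63): V ← 94.63 m/s
adjust_airspeed(-3.24): V ← 94.63 -3.24 = 91.39 m/s
throttle_to(1624): rpm ← 1624
adjust_throttle(-158): rpm ← 1624 -158 = 1466
throttle_to(4771): rpm ← 4771
adjust_throttle(-1425): rpm ← 4771 -1425 = 3346
final state: V = 91.39 m/s, rpm = 3346 → n = rpm/60 = 55.766667 rev/s
target J* = 0.9099; solve J* = V/(n·D) for n: n = V/(J*·D) = 91.39/(0.9099 × 2.173) = 46.221633 rev/s
rpm = 60·n = 2773.297987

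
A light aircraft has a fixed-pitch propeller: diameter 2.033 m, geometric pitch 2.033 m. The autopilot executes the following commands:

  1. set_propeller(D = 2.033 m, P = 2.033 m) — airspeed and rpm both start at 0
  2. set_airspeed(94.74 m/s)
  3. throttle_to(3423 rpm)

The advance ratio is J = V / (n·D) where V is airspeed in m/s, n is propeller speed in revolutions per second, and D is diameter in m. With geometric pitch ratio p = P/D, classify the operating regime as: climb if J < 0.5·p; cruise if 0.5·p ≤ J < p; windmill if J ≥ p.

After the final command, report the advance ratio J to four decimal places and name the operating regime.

set_propeller: D = 2.033 m, P = 2.033 m (p = P/D = 1.000000); state ← (V=0, rpm=0)
set_airspeed(94.74): V ← 94.74 m/s
throttle_to(3423): rpm ← 3423
final state: V = 94.74 m/s, rpm = 3423 → n = rpm/60 = 57.050000 rev/s
J = V / (n·D) = 94.74 / (57.050000 × 2.033) = 0.816846
regime bands: climb J<0.5000 | cruise [0.5000, 1.0000) | windmill J≥1.0000
J = 0.8168 → cruise

J = 0.8168, regime = cruise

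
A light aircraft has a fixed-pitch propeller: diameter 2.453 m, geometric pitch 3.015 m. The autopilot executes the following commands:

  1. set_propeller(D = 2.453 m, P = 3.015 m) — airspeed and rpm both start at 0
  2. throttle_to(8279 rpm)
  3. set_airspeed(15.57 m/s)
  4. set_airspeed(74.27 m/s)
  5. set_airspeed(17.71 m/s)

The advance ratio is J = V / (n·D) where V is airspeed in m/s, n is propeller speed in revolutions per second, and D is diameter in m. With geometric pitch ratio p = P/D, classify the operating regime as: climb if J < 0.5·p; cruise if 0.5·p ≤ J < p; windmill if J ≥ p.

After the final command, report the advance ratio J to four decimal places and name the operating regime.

J = 0.0523, regime = climb

set_propeller: D = 2.453 m, P = 3.015 m (p = P/D = 1.229107); state ← (V=0, rpm=0)
throttle_to(8279): rpm ← 8279
set_airspeed(15.57): V ← 15.57 m/s
set_airspeed(74.27): V ← 74.27 m/s
set_airspeed(17.71): V ← 17.71 m/s
final state: V = 17.71 m/s, rpm = 8279 → n = rpm/60 = 137.983333 rev/s
J = V / (n·D) = 17.71 / (137.983333 × 2.453) = 0.052323
regime bands: climb J<0.6146 | cruise [0.6146, 1.2291) | windmill J≥1.2291
J = 0.0523 → climb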